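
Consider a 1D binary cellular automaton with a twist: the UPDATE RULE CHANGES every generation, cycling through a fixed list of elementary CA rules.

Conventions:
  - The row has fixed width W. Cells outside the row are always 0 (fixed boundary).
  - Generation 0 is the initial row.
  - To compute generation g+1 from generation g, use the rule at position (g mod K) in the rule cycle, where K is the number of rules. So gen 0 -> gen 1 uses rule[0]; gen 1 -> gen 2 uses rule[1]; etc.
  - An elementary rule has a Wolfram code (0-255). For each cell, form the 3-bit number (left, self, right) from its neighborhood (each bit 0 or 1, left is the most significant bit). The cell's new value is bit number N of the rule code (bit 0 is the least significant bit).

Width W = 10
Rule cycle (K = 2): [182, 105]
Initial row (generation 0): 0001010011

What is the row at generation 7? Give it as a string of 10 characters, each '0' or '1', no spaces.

Gen 0: 0001010011
Gen 1 (rule 182): 0011111100
Gen 2 (rule 105): 1010000101
Gen 3 (rule 182): 1111001111
Gen 4 (rule 105): 1001001001
Gen 5 (rule 182): 1111111111
Gen 6 (rule 105): 1000000001
Gen 7 (rule 182): 1100000011

Answer: 1100000011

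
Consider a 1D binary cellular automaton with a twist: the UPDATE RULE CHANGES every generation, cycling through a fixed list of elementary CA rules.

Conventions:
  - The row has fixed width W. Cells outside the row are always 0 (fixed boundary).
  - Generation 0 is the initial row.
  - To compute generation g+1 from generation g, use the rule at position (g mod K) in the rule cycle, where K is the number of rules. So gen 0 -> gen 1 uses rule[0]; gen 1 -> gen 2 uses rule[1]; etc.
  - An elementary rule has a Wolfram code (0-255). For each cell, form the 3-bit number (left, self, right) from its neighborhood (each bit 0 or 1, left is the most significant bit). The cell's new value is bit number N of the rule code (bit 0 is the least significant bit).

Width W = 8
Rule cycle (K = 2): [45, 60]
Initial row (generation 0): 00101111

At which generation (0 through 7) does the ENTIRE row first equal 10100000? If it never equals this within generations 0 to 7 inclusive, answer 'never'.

Answer: never

Derivation:
Gen 0: 00101111
Gen 1 (rule 45): 10111000
Gen 2 (rule 60): 11100100
Gen 3 (rule 45): 10000101
Gen 4 (rule 60): 11000111
Gen 5 (rule 45): 10010100
Gen 6 (rule 60): 11011110
Gen 7 (rule 45): 10110000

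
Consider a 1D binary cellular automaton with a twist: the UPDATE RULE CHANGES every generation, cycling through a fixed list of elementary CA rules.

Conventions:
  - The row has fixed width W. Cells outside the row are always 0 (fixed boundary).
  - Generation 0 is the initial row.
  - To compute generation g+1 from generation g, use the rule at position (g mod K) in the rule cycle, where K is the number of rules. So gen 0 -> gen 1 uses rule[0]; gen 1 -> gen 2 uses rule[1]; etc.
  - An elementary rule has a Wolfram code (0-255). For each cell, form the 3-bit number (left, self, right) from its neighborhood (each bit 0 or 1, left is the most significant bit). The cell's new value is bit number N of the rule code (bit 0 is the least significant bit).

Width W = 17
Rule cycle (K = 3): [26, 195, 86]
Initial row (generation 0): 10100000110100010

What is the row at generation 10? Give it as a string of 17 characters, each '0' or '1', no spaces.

Gen 0: 10100000110100010
Gen 1 (rule 26): 00010001100010101
Gen 2 (rule 195): 11100110101100000
Gen 3 (rule 86): 00111010100110000
Gen 4 (rule 26): 01100000011101000
Gen 5 (rule 195): 10101111101100011
Gen 6 (rule 86): 10100000100110101
Gen 7 (rule 26): 00010001011100000
Gen 8 (rule 195): 11100110001101111
Gen 9 (rule 86): 00111011010100001
Gen 10 (rule 26): 01100010000010010

Answer: 01100010000010010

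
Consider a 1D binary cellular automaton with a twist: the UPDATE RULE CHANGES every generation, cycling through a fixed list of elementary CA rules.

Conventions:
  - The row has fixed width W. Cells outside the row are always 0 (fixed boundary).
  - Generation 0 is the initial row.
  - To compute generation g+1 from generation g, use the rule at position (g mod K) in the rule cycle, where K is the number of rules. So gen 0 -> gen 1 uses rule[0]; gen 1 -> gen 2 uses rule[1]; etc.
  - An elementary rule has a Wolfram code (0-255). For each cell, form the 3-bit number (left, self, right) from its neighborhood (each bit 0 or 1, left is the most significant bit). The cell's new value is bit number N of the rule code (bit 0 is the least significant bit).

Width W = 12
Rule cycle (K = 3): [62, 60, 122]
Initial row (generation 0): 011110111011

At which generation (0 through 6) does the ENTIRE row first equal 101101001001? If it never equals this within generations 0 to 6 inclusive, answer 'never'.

Gen 0: 011110111011
Gen 1 (rule 62): 110001100110
Gen 2 (rule 60): 101001010101
Gen 3 (rule 122): 010110101010
Gen 4 (rule 62): 111101111111
Gen 5 (rule 60): 100011000000
Gen 6 (rule 122): 010111100000

Answer: never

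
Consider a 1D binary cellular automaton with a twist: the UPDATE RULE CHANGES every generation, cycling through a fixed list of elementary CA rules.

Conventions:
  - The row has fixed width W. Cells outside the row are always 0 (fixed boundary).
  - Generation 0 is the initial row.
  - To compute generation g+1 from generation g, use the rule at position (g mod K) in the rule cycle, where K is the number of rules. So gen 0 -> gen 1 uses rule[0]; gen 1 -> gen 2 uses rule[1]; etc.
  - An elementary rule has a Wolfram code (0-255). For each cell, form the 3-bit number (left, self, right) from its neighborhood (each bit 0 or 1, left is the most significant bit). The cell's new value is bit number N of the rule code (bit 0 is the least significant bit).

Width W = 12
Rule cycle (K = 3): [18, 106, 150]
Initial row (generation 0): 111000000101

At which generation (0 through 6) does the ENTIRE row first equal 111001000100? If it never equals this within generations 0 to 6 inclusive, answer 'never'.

Answer: never

Derivation:
Gen 0: 111000000101
Gen 1 (rule 18): 000100001000
Gen 2 (rule 106): 001000010000
Gen 3 (rule 150): 011100111000
Gen 4 (rule 18): 100011000100
Gen 5 (rule 106): 000111001000
Gen 6 (rule 150): 001010111100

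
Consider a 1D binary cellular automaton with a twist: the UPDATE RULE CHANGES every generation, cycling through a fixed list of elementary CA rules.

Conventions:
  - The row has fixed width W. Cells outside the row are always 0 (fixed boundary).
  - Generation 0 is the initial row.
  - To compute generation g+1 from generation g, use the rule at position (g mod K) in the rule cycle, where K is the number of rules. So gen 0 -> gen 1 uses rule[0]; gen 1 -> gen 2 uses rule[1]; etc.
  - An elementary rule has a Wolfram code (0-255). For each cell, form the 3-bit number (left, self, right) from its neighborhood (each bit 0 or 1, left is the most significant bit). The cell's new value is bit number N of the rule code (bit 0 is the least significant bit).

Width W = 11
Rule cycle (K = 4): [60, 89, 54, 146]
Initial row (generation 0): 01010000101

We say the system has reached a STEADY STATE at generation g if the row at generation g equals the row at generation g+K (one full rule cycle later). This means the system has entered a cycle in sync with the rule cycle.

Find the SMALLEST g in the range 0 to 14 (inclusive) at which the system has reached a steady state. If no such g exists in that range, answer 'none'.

Gen 0: 01010000101
Gen 1 (rule 60): 01111000111
Gen 2 (rule 89): 01001110101
Gen 3 (rule 54): 11110001111
Gen 4 (rule 146): 01101010110
Gen 5 (rule 60): 01011111101
Gen 6 (rule 89): 00010000100
Gen 7 (rule 54): 00111001110
Gen 8 (rule 146): 01010110101
Gen 9 (rule 60): 01111101111
Gen 10 (rule 89): 01000101001
Gen 11 (rule 54): 11101111111
Gen 12 (rule 146): 01000111110
Gen 13 (rule 60): 01100100001
Gen 14 (rule 89): 01110011100
Gen 15 (rule 54): 10001100010
Gen 16 (rule 146): 01010010101
Gen 17 (rule 60): 01111011111
Gen 18 (rule 89): 01001010001

Answer: none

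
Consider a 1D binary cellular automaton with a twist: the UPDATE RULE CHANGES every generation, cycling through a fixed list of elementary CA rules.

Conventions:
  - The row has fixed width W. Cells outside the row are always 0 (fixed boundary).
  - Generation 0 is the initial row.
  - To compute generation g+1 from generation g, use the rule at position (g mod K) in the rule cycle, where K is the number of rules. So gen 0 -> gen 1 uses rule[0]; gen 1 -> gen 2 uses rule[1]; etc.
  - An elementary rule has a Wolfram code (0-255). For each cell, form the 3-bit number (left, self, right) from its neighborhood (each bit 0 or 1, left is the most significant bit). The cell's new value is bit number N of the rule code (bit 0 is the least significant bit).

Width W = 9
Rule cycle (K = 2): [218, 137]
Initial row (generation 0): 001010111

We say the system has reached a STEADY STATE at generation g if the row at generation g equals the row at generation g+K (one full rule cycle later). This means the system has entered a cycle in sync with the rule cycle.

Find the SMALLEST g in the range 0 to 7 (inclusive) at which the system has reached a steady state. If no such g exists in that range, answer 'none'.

Gen 0: 001010111
Gen 1 (rule 218): 010000111
Gen 2 (rule 137): 000110110
Gen 3 (rule 218): 001110111
Gen 4 (rule 137): 101100110
Gen 5 (rule 218): 001111111
Gen 6 (rule 137): 101111110
Gen 7 (rule 218): 001111111
Gen 8 (rule 137): 101111110
Gen 9 (rule 218): 001111111

Answer: 5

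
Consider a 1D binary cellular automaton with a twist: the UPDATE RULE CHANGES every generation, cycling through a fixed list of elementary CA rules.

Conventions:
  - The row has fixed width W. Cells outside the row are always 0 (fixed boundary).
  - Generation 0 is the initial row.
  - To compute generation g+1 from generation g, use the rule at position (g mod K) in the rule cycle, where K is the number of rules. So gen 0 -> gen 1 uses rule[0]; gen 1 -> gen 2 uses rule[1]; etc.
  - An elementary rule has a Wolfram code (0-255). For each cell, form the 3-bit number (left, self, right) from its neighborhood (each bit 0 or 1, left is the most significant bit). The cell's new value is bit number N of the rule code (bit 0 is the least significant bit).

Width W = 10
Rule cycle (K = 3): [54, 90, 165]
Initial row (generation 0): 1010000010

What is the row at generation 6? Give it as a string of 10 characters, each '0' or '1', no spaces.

Gen 0: 1010000010
Gen 1 (rule 54): 1111000111
Gen 2 (rule 90): 1001101101
Gen 3 (rule 165): 1000010011
Gen 4 (rule 54): 1100111100
Gen 5 (rule 90): 1111100110
Gen 6 (rule 165): 0111000000

Answer: 0111000000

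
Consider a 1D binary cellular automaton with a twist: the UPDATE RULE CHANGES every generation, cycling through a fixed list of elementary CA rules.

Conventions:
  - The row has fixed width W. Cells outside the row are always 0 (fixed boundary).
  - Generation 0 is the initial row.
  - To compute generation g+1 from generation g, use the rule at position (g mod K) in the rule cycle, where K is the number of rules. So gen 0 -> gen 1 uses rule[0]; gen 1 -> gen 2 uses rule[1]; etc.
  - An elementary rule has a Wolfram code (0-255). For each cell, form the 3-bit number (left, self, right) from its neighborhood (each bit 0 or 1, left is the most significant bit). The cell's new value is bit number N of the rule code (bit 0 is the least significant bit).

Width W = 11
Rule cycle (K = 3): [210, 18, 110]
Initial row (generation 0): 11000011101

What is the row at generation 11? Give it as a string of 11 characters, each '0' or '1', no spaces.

Answer: 01000010000

Derivation:
Gen 0: 11000011101
Gen 1 (rule 210): 01100101100
Gen 2 (rule 18): 10011000010
Gen 3 (rule 110): 10111000110
Gen 4 (rule 210): 00011101011
Gen 5 (rule 18): 00100000000
Gen 6 (rule 110): 01100000000
Gen 7 (rule 210): 10110000000
Gen 8 (rule 18): 00001000000
Gen 9 (rule 110): 00011000000
Gen 10 (rule 210): 00101100000
Gen 11 (rule 18): 01000010000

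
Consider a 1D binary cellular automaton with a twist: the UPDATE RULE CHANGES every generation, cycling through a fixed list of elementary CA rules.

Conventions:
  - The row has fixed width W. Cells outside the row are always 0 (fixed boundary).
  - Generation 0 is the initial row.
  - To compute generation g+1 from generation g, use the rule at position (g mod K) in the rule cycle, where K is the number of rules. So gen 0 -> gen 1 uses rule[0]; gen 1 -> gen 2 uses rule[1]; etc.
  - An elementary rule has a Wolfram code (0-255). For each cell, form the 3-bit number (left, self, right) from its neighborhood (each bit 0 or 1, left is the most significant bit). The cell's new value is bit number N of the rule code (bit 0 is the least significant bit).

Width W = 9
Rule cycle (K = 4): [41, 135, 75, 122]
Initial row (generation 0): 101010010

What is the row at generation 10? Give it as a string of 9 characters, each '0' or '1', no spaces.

Gen 0: 101010010
Gen 1 (rule 41): 010100000
Gen 2 (rule 135): 110101111
Gen 3 (rule 75): 110001001
Gen 4 (rule 122): 111010110
Gen 5 (rule 41): 100101100
Gen 6 (rule 135): 101100001
Gen 7 (rule 75): 001101110
Gen 8 (rule 122): 011111011
Gen 9 (rule 41): 010000110
Gen 10 (rule 135): 110111000

Answer: 110111000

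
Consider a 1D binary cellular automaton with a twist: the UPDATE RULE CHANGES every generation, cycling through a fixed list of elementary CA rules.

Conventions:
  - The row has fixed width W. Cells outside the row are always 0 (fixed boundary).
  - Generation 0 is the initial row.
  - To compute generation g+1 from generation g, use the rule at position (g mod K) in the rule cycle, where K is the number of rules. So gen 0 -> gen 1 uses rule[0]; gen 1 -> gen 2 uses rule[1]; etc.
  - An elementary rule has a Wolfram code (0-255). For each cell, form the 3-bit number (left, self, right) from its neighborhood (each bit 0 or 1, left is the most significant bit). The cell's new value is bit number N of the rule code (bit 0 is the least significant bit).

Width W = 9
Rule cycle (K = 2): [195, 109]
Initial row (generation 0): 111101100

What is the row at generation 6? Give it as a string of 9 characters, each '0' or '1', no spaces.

Answer: 110100101

Derivation:
Gen 0: 111101100
Gen 1 (rule 195): 011100101
Gen 2 (rule 109): 010100111
Gen 3 (rule 195): 100001011
Gen 4 (rule 109): 101101111
Gen 5 (rule 195): 000100111
Gen 6 (rule 109): 110100101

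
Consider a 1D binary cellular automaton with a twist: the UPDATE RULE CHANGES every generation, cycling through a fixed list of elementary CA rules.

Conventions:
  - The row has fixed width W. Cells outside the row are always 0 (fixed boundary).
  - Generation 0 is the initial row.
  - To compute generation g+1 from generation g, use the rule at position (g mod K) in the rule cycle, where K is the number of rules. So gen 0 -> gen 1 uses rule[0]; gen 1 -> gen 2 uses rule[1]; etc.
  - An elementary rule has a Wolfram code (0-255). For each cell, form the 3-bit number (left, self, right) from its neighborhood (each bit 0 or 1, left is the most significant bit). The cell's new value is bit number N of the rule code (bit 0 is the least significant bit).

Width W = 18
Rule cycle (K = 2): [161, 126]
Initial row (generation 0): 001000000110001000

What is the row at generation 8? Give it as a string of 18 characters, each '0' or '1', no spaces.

Gen 0: 001000000110001000
Gen 1 (rule 161): 100011110000100011
Gen 2 (rule 126): 110110011001110111
Gen 3 (rule 161): 001000000000101010
Gen 4 (rule 126): 011100000001111111
Gen 5 (rule 161): 001001111100111110
Gen 6 (rule 126): 011111000111100011
Gen 7 (rule 161): 001110010011001000
Gen 8 (rule 126): 011011111111111100

Answer: 011011111111111100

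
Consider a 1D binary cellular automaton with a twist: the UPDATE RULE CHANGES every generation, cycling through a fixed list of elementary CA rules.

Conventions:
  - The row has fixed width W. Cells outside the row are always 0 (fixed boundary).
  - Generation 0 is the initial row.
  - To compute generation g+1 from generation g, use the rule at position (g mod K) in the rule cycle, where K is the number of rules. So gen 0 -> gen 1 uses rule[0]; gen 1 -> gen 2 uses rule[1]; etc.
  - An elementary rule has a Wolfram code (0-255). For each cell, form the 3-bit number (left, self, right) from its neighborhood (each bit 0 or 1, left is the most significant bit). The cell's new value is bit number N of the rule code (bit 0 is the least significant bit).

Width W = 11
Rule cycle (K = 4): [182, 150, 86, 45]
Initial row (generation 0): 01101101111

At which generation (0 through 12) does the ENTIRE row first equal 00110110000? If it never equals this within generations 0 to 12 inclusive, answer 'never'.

Gen 0: 01101101111
Gen 1 (rule 182): 10010010110
Gen 2 (rule 150): 11111110001
Gen 3 (rule 86): 00000011011
Gen 4 (rule 45): 11111010110
Gen 5 (rule 182): 01110111001
Gen 6 (rule 150): 10100010111
Gen 7 (rule 86): 10110110001
Gen 8 (rule 45): 11101100101
Gen 9 (rule 182): 01010011111
Gen 10 (rule 150): 11011101110
Gen 11 (rule 86): 01000100011
Gen 12 (rule 45): 01010101010

Answer: never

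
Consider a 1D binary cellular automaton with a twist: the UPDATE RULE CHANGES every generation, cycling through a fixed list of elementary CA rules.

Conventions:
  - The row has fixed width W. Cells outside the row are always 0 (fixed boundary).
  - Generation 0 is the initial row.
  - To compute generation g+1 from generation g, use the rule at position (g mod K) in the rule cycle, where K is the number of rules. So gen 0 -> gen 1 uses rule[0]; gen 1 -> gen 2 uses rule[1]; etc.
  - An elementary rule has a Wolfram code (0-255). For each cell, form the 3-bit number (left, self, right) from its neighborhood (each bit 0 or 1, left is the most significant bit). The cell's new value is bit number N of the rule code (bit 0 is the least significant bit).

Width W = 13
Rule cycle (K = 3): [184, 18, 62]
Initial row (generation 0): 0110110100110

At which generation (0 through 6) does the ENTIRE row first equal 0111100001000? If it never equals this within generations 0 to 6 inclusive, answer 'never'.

Answer: never

Derivation:
Gen 0: 0110110100110
Gen 1 (rule 184): 0101101010101
Gen 2 (rule 18): 1000000000000
Gen 3 (rule 62): 1100000000000
Gen 4 (rule 184): 1010000000000
Gen 5 (rule 18): 0001000000000
Gen 6 (rule 62): 0011100000000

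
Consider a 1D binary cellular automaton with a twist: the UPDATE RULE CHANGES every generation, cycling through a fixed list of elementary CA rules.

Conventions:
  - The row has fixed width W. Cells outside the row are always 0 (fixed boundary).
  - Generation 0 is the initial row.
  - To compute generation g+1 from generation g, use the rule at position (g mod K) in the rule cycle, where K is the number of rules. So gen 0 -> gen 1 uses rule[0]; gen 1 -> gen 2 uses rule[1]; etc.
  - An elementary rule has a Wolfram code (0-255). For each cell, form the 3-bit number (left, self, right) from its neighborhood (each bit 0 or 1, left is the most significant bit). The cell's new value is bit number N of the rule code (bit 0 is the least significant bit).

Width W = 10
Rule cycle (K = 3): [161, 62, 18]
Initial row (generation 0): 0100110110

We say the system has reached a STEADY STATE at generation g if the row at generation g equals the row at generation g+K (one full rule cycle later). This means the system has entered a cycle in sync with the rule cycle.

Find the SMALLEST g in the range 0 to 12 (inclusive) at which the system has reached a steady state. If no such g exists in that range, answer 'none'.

Answer: 10

Derivation:
Gen 0: 0100110110
Gen 1 (rule 161): 0000001000
Gen 2 (rule 62): 0000011100
Gen 3 (rule 18): 0000100010
Gen 4 (rule 161): 1110001000
Gen 5 (rule 62): 1001011100
Gen 6 (rule 18): 0110000010
Gen 7 (rule 161): 0000111000
Gen 8 (rule 62): 0001100100
Gen 9 (rule 18): 0010011010
Gen 10 (rule 161): 1000000100
Gen 11 (rule 62): 1100001110
Gen 12 (rule 18): 0010010001
Gen 13 (rule 161): 1000000100
Gen 14 (rule 62): 1100001110
Gen 15 (rule 18): 0010010001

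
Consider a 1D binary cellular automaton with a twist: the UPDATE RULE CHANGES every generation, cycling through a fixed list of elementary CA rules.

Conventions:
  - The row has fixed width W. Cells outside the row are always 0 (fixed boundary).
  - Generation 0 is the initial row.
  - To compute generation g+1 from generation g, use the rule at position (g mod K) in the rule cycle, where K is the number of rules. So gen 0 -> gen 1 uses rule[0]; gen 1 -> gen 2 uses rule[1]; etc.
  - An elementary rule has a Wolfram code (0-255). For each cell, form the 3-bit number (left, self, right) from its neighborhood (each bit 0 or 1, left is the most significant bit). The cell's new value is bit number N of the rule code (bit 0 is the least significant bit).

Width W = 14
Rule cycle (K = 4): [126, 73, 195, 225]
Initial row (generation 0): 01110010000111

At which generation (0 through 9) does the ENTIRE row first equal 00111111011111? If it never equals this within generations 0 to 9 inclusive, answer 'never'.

Gen 0: 01110010000111
Gen 1 (rule 126): 11011111001101
Gen 2 (rule 73): 11010001001100
Gen 3 (rule 195): 01000110010101
Gen 4 (rule 225): 00010010001010
Gen 5 (rule 126): 00111111011111
Gen 6 (rule 73): 10100001010001
Gen 7 (rule 195): 00001110000110
Gen 8 (rule 225): 11100110110010
Gen 9 (rule 126): 10111111111111

Answer: 5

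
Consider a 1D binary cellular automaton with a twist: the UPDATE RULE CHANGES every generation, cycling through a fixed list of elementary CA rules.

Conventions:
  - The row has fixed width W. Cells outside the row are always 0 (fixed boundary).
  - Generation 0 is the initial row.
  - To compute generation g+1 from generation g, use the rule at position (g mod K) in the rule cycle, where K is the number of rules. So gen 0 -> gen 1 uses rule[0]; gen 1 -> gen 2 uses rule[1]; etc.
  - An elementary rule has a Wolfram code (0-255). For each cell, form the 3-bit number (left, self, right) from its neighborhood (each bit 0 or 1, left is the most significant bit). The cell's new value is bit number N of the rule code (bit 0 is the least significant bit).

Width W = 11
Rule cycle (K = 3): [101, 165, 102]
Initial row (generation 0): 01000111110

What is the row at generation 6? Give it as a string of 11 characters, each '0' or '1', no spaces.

Answer: 11111101110

Derivation:
Gen 0: 01000111110
Gen 1 (rule 101): 01010000010
Gen 2 (rule 165): 01110111010
Gen 3 (rule 102): 10011001110
Gen 4 (rule 101): 10001000010
Gen 5 (rule 165): 10101011010
Gen 6 (rule 102): 11111101110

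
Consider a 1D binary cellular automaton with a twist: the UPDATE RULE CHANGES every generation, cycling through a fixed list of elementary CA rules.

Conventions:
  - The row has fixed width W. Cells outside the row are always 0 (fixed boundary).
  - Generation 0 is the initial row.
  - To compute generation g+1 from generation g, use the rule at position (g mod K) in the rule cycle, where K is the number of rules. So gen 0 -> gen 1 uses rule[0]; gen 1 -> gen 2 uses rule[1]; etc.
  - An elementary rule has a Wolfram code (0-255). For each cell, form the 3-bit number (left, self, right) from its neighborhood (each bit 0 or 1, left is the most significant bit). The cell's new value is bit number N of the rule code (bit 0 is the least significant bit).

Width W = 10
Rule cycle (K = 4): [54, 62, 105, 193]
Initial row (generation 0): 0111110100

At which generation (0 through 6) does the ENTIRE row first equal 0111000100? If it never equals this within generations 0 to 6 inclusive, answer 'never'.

Answer: never

Derivation:
Gen 0: 0111110100
Gen 1 (rule 54): 1000001110
Gen 2 (rule 62): 1100011001
Gen 3 (rule 105): 1101011000
Gen 4 (rule 193): 0100001011
Gen 5 (rule 54): 1110011100
Gen 6 (rule 62): 1001110010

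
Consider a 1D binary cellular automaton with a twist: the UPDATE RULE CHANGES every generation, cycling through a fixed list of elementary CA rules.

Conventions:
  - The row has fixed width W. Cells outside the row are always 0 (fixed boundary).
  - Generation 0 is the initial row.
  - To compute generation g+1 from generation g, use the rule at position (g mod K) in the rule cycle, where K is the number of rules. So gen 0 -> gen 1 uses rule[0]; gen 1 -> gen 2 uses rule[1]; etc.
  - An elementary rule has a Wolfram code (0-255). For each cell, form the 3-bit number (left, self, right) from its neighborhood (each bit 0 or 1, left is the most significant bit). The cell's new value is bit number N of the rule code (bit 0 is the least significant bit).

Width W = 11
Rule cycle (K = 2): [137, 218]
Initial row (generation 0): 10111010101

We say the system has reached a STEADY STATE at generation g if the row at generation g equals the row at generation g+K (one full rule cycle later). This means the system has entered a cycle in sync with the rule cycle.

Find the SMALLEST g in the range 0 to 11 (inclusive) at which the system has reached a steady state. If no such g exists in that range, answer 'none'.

Answer: 4

Derivation:
Gen 0: 10111010101
Gen 1 (rule 137): 00110000000
Gen 2 (rule 218): 01111000000
Gen 3 (rule 137): 01110011111
Gen 4 (rule 218): 11111111111
Gen 5 (rule 137): 11111111110
Gen 6 (rule 218): 11111111111
Gen 7 (rule 137): 11111111110
Gen 8 (rule 218): 11111111111
Gen 9 (rule 137): 11111111110
Gen 10 (rule 218): 11111111111
Gen 11 (rule 137): 11111111110
Gen 12 (rule 218): 11111111111
Gen 13 (rule 137): 11111111110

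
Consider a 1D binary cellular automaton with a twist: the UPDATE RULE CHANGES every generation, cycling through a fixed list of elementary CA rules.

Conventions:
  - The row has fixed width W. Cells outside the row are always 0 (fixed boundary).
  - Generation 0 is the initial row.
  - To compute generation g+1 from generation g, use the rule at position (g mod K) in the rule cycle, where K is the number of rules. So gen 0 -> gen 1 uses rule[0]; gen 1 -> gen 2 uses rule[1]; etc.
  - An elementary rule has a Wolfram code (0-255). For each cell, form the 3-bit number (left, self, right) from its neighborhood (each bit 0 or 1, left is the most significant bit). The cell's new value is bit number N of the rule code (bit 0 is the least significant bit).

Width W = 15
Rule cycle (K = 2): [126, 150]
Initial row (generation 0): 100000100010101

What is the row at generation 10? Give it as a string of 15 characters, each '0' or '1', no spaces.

Answer: 001000000000100

Derivation:
Gen 0: 100000100010101
Gen 1 (rule 126): 110001110111111
Gen 2 (rule 150): 001010100011110
Gen 3 (rule 126): 011111110110011
Gen 4 (rule 150): 101111100001100
Gen 5 (rule 126): 111000110011110
Gen 6 (rule 150): 010101001101101
Gen 7 (rule 126): 111111111111111
Gen 8 (rule 150): 011111111111110
Gen 9 (rule 126): 110000000000011
Gen 10 (rule 150): 001000000000100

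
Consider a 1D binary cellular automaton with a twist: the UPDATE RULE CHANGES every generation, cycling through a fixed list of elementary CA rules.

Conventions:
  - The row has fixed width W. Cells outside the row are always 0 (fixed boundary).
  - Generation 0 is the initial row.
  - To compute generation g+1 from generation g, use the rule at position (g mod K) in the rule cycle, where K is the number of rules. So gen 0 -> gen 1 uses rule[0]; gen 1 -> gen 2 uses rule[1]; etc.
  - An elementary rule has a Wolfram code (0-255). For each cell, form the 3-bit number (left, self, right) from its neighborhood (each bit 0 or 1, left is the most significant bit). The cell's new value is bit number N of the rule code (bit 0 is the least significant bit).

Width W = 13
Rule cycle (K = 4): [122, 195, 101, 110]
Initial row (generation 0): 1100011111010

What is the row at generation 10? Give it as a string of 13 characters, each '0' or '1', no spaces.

Gen 0: 1100011111010
Gen 1 (rule 122): 1110110001101
Gen 2 (rule 195): 0110010110100
Gen 3 (rule 101): 0010011011101
Gen 4 (rule 110): 0110111110111
Gen 5 (rule 122): 1111100011101
Gen 6 (rule 195): 0111101101100
Gen 7 (rule 101): 0000110110101
Gen 8 (rule 110): 0001111111111
Gen 9 (rule 122): 0011000000001
Gen 10 (rule 195): 1101011111110

Answer: 1101011111110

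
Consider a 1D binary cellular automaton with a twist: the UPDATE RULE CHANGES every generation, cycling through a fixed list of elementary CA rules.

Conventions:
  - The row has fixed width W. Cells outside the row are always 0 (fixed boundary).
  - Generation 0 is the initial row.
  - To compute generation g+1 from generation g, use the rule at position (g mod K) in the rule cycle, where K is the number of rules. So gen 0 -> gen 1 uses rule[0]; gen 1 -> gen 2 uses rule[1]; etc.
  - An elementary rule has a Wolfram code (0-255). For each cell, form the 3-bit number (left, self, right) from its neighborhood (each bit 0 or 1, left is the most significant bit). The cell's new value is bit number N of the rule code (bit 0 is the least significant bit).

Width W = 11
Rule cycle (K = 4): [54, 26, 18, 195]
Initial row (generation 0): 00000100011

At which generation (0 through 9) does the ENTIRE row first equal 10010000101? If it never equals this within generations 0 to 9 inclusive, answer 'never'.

Gen 0: 00000100011
Gen 1 (rule 54): 00001110100
Gen 2 (rule 26): 00011000010
Gen 3 (rule 18): 00100100101
Gen 4 (rule 195): 11001001000
Gen 5 (rule 54): 00111111100
Gen 6 (rule 26): 01100000010
Gen 7 (rule 18): 10010000101
Gen 8 (rule 195): 00100111000
Gen 9 (rule 54): 01111000100

Answer: 7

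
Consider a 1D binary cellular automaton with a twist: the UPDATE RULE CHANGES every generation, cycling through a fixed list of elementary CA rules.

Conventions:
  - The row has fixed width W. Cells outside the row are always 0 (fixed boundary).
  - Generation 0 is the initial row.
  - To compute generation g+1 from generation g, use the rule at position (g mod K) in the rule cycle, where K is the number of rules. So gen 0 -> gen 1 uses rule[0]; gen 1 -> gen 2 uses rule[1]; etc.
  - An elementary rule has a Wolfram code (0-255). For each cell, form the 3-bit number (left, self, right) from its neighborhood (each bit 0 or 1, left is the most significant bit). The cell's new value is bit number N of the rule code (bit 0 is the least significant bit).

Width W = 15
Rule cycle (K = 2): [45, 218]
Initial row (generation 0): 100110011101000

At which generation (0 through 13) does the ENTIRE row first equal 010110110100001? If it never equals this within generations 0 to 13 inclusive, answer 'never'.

Gen 0: 100110011101000
Gen 1 (rule 45): 100100010011011
Gen 2 (rule 218): 011010101111011
Gen 3 (rule 45): 010111111000110
Gen 4 (rule 218): 100111111101111
Gen 5 (rule 45): 100100000011000
Gen 6 (rule 218): 011010000111100
Gen 7 (rule 45): 010110110100001
Gen 8 (rule 218): 100110110010010
Gen 9 (rule 45): 100101100010010
Gen 10 (rule 218): 011001110101101
Gen 11 (rule 45): 010001001111011
Gen 12 (rule 218): 101010111111011
Gen 13 (rule 45): 111111100000110

Answer: 7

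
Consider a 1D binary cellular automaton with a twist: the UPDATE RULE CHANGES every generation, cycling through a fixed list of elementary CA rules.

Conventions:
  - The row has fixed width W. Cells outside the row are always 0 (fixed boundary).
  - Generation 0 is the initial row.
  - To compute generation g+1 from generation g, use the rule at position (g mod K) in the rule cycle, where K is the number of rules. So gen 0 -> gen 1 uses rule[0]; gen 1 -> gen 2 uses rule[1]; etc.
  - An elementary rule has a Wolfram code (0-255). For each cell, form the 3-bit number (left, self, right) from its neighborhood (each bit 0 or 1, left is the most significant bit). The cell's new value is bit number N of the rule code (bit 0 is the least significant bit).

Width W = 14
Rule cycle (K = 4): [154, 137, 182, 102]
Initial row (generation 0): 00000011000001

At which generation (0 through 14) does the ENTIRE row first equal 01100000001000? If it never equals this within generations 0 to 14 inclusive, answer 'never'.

Gen 0: 00000011000001
Gen 1 (rule 154): 00000110100010
Gen 2 (rule 137): 11110100001000
Gen 3 (rule 182): 01101110011100
Gen 4 (rule 102): 10110010100100
Gen 5 (rule 154): 00101100011010
Gen 6 (rule 137): 10001001010000
Gen 7 (rule 182): 11011111111000
Gen 8 (rule 102): 01100000001000
Gen 9 (rule 154): 11010000010100
Gen 10 (rule 137): 10000111000001
Gen 11 (rule 182): 11001010100011
Gen 12 (rule 102): 01011111100101
Gen 13 (rule 154): 10011111011000
Gen 14 (rule 137): 00011110010011

Answer: 8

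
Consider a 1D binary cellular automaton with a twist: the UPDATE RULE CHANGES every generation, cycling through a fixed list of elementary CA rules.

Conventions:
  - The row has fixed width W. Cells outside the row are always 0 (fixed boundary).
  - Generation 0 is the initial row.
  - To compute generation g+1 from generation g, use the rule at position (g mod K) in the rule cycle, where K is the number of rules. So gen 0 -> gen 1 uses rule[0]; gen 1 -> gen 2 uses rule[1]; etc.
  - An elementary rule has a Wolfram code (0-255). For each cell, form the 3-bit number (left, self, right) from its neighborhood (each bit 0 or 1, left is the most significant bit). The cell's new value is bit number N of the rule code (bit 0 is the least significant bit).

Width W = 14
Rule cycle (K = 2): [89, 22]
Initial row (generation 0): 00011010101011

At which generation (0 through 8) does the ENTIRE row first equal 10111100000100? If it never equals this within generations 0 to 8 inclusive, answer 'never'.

Gen 0: 00011010101011
Gen 1 (rule 89): 11011000000011
Gen 2 (rule 22): 00000100000100
Gen 3 (rule 89): 11110011110011
Gen 4 (rule 22): 00001100001100
Gen 5 (rule 89): 11101111101111
Gen 6 (rule 22): 00000000000000
Gen 7 (rule 89): 11111111111111
Gen 8 (rule 22): 00000000000000

Answer: never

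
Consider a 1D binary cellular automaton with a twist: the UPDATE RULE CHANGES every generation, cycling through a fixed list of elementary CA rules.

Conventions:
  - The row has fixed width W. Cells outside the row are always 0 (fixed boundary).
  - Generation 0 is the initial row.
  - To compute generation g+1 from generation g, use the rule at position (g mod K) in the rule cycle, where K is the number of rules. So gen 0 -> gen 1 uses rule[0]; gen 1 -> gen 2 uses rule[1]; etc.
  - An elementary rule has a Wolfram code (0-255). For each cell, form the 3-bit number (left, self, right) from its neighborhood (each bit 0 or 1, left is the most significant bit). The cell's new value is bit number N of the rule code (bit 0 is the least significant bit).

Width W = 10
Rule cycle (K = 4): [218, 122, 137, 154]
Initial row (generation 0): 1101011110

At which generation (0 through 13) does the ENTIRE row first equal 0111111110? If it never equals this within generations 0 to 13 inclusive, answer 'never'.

Answer: 6

Derivation:
Gen 0: 1101011110
Gen 1 (rule 218): 1100011111
Gen 2 (rule 122): 1110110001
Gen 3 (rule 137): 1100100100
Gen 4 (rule 154): 1011011010
Gen 5 (rule 218): 0011011001
Gen 6 (rule 122): 0111111110
Gen 7 (rule 137): 0111111100
Gen 8 (rule 154): 1111111010
Gen 9 (rule 218): 1111111001
Gen 10 (rule 122): 1000001110
Gen 11 (rule 137): 0011101100
Gen 12 (rule 154): 0111001010
Gen 13 (rule 218): 1111110001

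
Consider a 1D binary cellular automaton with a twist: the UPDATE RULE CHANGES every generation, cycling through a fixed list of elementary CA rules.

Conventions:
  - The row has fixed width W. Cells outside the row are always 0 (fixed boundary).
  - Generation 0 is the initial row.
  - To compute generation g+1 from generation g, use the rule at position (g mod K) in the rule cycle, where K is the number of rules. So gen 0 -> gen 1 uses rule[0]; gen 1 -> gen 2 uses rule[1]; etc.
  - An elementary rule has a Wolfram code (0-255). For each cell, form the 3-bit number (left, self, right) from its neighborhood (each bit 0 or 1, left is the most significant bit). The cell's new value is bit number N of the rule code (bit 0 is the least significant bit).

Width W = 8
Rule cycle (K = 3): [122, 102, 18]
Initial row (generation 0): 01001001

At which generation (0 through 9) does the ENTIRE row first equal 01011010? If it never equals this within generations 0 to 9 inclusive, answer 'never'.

Gen 0: 01001001
Gen 1 (rule 122): 10110110
Gen 2 (rule 102): 11011010
Gen 3 (rule 18): 00000001
Gen 4 (rule 122): 00000010
Gen 5 (rule 102): 00000110
Gen 6 (rule 18): 00001001
Gen 7 (rule 122): 00010110
Gen 8 (rule 102): 00111010
Gen 9 (rule 18): 01000001

Answer: never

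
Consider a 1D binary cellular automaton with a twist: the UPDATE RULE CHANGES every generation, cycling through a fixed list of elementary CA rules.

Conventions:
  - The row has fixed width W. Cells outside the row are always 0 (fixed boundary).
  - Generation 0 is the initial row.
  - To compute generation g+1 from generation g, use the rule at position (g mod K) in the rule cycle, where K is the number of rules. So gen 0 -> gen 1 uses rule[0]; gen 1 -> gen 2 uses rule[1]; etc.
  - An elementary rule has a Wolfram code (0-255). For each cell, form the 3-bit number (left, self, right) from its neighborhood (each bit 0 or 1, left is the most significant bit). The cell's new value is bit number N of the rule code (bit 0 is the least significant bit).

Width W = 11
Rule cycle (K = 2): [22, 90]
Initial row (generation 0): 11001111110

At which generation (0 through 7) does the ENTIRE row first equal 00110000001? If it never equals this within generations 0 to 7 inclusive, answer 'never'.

Answer: 1

Derivation:
Gen 0: 11001111110
Gen 1 (rule 22): 00110000001
Gen 2 (rule 90): 01111000010
Gen 3 (rule 22): 10000100111
Gen 4 (rule 90): 01001011101
Gen 5 (rule 22): 11111000001
Gen 6 (rule 90): 10001100010
Gen 7 (rule 22): 11010010111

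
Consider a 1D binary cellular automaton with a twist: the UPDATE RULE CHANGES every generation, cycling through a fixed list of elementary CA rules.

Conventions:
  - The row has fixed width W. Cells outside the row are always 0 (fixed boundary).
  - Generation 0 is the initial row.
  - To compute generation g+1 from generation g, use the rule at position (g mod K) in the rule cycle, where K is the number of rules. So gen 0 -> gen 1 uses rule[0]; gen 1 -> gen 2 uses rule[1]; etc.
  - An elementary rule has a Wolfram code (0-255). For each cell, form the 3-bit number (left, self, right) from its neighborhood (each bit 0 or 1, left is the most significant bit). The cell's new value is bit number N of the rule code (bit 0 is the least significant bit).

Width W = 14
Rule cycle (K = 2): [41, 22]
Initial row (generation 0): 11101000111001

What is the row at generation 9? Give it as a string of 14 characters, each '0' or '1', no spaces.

Answer: 10011101000010

Derivation:
Gen 0: 11101000111001
Gen 1 (rule 41): 10010010100000
Gen 2 (rule 22): 11111110110000
Gen 3 (rule 41): 10000001100111
Gen 4 (rule 22): 11000010011000
Gen 5 (rule 41): 10011000010011
Gen 6 (rule 22): 11100100111100
Gen 7 (rule 41): 10000000100001
Gen 8 (rule 22): 11000001110011
Gen 9 (rule 41): 10011101000010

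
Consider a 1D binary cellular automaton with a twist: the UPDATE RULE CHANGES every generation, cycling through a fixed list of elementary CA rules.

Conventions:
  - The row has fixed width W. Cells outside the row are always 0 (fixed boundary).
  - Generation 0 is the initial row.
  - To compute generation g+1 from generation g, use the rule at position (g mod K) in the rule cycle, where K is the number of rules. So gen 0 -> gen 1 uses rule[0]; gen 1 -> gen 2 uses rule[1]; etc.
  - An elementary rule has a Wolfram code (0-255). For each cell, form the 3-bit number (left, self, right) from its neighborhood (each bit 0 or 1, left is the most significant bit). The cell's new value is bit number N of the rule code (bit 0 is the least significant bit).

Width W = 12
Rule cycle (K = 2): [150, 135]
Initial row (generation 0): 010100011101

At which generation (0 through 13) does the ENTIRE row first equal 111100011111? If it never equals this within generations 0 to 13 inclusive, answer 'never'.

Gen 0: 010100011101
Gen 1 (rule 150): 110110101001
Gen 2 (rule 135): 000000101011
Gen 3 (rule 150): 000001101000
Gen 4 (rule 135): 111110001011
Gen 5 (rule 150): 011101011000
Gen 6 (rule 135): 101001000011
Gen 7 (rule 150): 101111100100
Gen 8 (rule 135): 100111001101
Gen 9 (rule 150): 111010110001
Gen 10 (rule 135): 010010000111
Gen 11 (rule 150): 111111001010
Gen 12 (rule 135): 011110011010
Gen 13 (rule 150): 101101100011

Answer: never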